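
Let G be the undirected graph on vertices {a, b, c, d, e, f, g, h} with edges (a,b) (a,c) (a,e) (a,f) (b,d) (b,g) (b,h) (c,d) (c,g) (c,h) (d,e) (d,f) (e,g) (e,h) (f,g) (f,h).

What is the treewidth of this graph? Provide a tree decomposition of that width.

The largest bag has 5 vertices, giving width 4; this decomposition certifies tw(G) ≤ 4. For the lower bound: the 5 vertex sets {b,h}, {c,g}, {a,f}, {d}, {e} are disjoint, each induces a connected subgraph, and every pair is joined by at least one edge of G. Contracting each set to a single vertex therefore yields K_{5} as a minor, and since treewidth is minor-monotone, tw(G) ≥ tw(K_{5}) = 4. Combining the bounds, tw(G) = 4.

Treewidth 4.
One optimal decomposition is:
Bags: B1 = {a, b, d, g, h}  B2 = {a, c, d, g, h}  B3 = {a, d, f, g, h}  B4 = {a, d, e, g, h}
Tree: B1–B2, B2–B3, B3–B4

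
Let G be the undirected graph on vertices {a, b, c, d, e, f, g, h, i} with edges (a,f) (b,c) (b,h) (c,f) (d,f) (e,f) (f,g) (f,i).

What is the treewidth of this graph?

1

A width-1 tree decomposition is:
Bags: B1 = {c, f}  B2 = {e, f}  B3 = {f, i}  B4 = {a, f}  B5 = {f, g}  B6 = {b, c}  B7 = {b, h}  B8 = {d, f}
Tree: B1–B2, B2–B3, B1–B4, B2–B5, B1–B6, B6–B7, B2–B8
The largest bag has 2 vertices, giving width 1; this decomposition certifies tw(G) ≤ 1. G has an edge, so its treewidth is at least 1. Therefore the treewidth is 1.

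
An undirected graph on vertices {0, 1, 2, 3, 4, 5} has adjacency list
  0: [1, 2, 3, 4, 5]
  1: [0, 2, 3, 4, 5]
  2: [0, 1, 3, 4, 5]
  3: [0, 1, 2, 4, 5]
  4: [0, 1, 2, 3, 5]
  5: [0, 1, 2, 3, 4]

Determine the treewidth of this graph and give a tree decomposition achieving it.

Treewidth 5.
One optimal decomposition is:
Bags: B1 = {0, 1, 2, 3, 4, 5}
Tree: (single bag)

A single bag containing all 6 vertices is trivially a valid decomposition of width 5. For the lower bound, the 6 vertices {0, 1, 2, 3, 4, 5} are pairwise adjacent, and any tree decomposition puts a clique entirely inside one bag — forcing width ≥ 5. Combining the bounds, tw(G) = 5.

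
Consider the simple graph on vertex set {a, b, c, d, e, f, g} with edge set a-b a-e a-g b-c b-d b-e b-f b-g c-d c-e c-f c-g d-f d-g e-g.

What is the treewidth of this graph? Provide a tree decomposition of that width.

Treewidth 3.
Bags: B1 = {b, c, d, g}  B2 = {b, c, e, g}  B3 = {b, c, d, f}  B4 = {a, b, e, g}
Tree: B1–B2, B1–B3, B2–B4

The largest bag has 4 vertices, giving width 3; this decomposition certifies tw(G) ≤ 3. On the other hand G contains the 4-clique {b, c, d, g}. A clique must lie in a single bag of any decomposition, so no decomposition can have width below 3. The upper and lower bounds meet at 3, so that is the treewidth.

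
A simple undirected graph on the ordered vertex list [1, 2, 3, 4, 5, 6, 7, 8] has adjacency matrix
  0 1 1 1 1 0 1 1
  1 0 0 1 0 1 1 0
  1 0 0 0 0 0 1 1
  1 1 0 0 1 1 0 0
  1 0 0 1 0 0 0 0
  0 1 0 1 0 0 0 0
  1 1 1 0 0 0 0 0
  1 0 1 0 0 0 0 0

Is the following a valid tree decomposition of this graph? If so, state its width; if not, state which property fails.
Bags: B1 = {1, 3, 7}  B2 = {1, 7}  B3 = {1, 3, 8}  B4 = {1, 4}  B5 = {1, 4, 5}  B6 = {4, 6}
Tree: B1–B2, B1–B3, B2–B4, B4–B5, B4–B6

A tree decomposition must satisfy three properties: every vertex lies in some bag; for every edge, both endpoints lie together in some bag; and for every vertex, the bags containing it form a connected subtree. Here vertex 2 appears in no bag, so the decomposition is invalid.

No — vertex 2 appears in no bag.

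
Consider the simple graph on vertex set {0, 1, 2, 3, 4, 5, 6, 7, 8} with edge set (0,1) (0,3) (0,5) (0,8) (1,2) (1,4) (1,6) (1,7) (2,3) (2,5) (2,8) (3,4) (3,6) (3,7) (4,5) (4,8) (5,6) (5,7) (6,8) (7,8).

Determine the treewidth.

4

A width-4 tree decomposition is:
Bags: B1 = {1, 3, 4, 5, 8}  B2 = {1, 2, 3, 5, 8}  B3 = {1, 3, 5, 6, 8}  B4 = {1, 3, 5, 7, 8}  B5 = {0, 1, 3, 5, 8}
Tree: B1–B2, B2–B3, B3–B4, B4–B5
The largest bag has 5 vertices, giving width 4; this decomposition certifies tw(G) ≤ 4. For the lower bound: the 5 vertex sets {1,4}, {2,5}, {3,6}, {8}, {7} are disjoint, each induces a connected subgraph, and every pair is joined by at least one edge of G. Contracting each set to a single vertex therefore yields K_{5} as a minor, and since treewidth is minor-monotone, tw(G) ≥ tw(K_{5}) = 4. The upper and lower bounds meet at 4, so that is the treewidth.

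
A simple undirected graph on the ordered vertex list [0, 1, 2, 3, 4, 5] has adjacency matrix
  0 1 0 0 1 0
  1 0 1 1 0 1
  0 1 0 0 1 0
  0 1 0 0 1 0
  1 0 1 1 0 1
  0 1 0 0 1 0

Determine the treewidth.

2

A width-2 tree decomposition is:
Bags: B1 = {1, 4, 5}  B2 = {0, 1, 4}  B3 = {1, 3, 4}  B4 = {1, 2, 4}
Tree: B1–B2, B2–B3, B3–B4
Each bag holds 3 vertices, so the decomposition has width 2, which upper-bounds the treewidth. Since 5–1–0–4–5 is a cycle in G, G is not acyclic. Forests are exactly the graphs of treewidth ≤ 1, so tw(G) ≥ 2. Hence tw(G) = 2 exactly.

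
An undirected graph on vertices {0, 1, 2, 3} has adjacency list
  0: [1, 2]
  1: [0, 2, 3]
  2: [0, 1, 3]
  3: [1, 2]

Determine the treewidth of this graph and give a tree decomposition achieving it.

Each bag holds 3 vertices, so the decomposition has width 2, which upper-bounds the treewidth. On the other hand G contains the 3-clique {0, 1, 2}. A clique must lie in a single bag of any decomposition, so no decomposition can have width below 2. Combining the bounds, tw(G) = 2.

Treewidth 2.
Bags: B1 = {1, 2, 3}  B2 = {0, 1, 2}
Tree: B1–B2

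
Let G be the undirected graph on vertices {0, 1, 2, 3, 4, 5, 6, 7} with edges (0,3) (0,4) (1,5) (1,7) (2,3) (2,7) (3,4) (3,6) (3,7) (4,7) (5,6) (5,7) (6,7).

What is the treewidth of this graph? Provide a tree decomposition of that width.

Every bag has size at most 3, so the width is 3 − 1 = 2 and tw(G) ≤ 2. On the other hand G contains the 3-clique {0, 3, 4}. A clique must lie in a single bag of any decomposition, so no decomposition can have width below 2. The upper and lower bounds meet at 2, so that is the treewidth.

Treewidth 2.
One optimal decomposition is:
Bags: B1 = {3, 4, 7}  B2 = {3, 6, 7}  B3 = {2, 3, 7}  B4 = {5, 6, 7}  B5 = {0, 3, 4}  B6 = {1, 5, 7}
Tree: B1–B2, B1–B3, B2–B4, B1–B5, B4–B6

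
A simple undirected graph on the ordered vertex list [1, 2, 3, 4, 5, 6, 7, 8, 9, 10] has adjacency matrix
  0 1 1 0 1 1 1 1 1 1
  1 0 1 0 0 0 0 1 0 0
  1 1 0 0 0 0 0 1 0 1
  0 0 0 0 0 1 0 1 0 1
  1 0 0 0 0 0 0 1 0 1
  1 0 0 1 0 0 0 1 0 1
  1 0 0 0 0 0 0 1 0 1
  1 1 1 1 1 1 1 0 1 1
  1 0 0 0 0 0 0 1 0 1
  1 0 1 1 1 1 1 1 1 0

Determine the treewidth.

A width-3 tree decomposition is:
Bags: B1 = {1, 6, 8, 10}  B2 = {4, 6, 8, 10}  B3 = {1, 3, 8, 10}  B4 = {1, 7, 8, 10}  B5 = {1, 8, 9, 10}  B6 = {1, 5, 8, 10}  B7 = {1, 2, 3, 8}
Tree: B1–B2, B1–B3, B3–B4, B1–B5, B3–B6, B3–B7
Each bag holds 4 vertices, so the decomposition has width 3, which upper-bounds the treewidth. On the other hand G contains the 4-clique {1, 2, 3, 8}. A clique must lie in a single bag of any decomposition, so no decomposition can have width below 3. Hence tw(G) = 3 exactly.

3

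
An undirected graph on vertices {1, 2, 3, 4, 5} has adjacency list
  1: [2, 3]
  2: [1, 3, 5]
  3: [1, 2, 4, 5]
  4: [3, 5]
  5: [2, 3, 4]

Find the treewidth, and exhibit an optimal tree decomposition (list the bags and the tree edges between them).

Treewidth 2.
One optimal decomposition is:
Bags: B1 = {2, 3, 5}  B2 = {3, 4, 5}  B3 = {1, 2, 3}
Tree: B1–B2, B1–B3

The largest bag has 3 vertices, giving width 2; this decomposition certifies tw(G) ≤ 2. For the lower bound, the 3 vertices {1, 2, 3} are pairwise adjacent, and any tree decomposition puts a clique entirely inside one bag — forcing width ≥ 2. Therefore the treewidth is 2.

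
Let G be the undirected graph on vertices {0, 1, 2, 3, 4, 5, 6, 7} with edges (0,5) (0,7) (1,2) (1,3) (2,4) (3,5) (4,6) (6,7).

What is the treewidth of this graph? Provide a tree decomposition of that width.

Treewidth 2.
Bags: B1 = {0, 3, 5}  B2 = {0, 1, 3}  B3 = {0, 1, 2}  B4 = {0, 2, 4}  B5 = {0, 4, 6}  B6 = {0, 6, 7}
Tree: B1–B2, B2–B3, B3–B4, B4–B5, B5–B6

Each bag holds 3 vertices, so the decomposition has width 2, which upper-bounds the treewidth. The edges 0–5–3–1–2–4–6–7–0 form a cycle, so G is not a tree and its treewidth is at least 2. Combining the bounds, tw(G) = 2.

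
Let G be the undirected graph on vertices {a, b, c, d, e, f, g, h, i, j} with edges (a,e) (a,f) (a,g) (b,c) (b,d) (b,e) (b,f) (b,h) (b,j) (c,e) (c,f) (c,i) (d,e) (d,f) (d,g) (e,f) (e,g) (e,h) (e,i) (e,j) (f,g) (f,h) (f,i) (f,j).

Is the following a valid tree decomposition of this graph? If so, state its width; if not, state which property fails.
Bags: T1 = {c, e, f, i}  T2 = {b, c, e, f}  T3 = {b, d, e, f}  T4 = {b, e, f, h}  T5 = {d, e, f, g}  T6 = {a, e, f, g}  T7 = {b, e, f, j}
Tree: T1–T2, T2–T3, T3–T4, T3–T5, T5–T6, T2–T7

Every vertex of G appears in some bag (union = {a, b, c, d, e, f, g, h, i, j}); every edge is covered by a bag; and for each vertex v the set of bags containing v is connected in the bag tree. The decomposition is therefore valid. The largest bag has 4 vertices, so the width is 3.

Yes; width 3.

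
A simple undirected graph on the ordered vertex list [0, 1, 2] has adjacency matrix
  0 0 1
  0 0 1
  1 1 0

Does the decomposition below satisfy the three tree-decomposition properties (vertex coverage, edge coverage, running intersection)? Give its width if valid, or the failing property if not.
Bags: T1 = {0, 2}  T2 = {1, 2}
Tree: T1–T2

Yes; width 1.

Vertex coverage: the bags together contain {0, 1, 2}, the full vertex set. Edge coverage: each edge of G has both endpoints in at least one bag. Running intersection: for every vertex, the bags containing it form a connected subtree. All three properties hold, so this is a valid tree decomposition of width max|bag| − 1 = 1, and hence tw(G) ≤ 1.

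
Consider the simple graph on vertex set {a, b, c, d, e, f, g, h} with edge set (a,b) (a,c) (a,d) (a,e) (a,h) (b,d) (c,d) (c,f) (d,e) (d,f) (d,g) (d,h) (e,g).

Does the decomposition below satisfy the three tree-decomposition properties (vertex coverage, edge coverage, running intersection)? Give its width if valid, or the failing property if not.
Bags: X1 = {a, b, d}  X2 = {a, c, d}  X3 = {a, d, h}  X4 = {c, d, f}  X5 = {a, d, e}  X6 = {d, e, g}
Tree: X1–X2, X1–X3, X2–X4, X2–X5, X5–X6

Vertex coverage: the bags together contain {a, b, c, d, e, f, g, h}, the full vertex set. Edge coverage: each edge of G has both endpoints in at least one bag. Running intersection: for every vertex, the bags containing it form a connected subtree. All three properties hold, so this is a valid tree decomposition of width max|bag| − 1 = 2, and hence tw(G) ≤ 2.

Yes; width 2.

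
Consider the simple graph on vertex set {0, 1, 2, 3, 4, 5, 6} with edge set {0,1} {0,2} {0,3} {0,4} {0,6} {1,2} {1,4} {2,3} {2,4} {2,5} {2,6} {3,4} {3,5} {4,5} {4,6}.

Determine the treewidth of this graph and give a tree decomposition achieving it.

Every bag has size at most 4, so the width is 4 − 1 = 3 and tw(G) ≤ 3. On the other hand G contains the 4-clique {0, 1, 2, 4}. A clique must lie in a single bag of any decomposition, so no decomposition can have width below 3. Combining the bounds, tw(G) = 3.

Treewidth 3.
Bags: B1 = {0, 2, 3, 4}  B2 = {0, 2, 4, 6}  B3 = {0, 1, 2, 4}  B4 = {2, 3, 4, 5}
Tree: B1–B2, B2–B3, B1–B4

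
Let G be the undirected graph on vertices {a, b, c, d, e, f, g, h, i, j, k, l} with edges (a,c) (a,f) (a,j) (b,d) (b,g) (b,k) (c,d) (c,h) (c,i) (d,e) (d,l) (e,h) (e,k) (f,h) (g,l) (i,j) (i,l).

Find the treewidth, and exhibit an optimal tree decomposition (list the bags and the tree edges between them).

Treewidth 3.
One optimal decomposition is:
Bags: B1 = {a, f, i, j}  B2 = {a, c, f, i}  B3 = {c, f, h, i}  B4 = {c, h, i, l}  B5 = {c, d, h, l}  B6 = {d, e, h, l}  B7 = {d, e, g, l}  B8 = {b, d, e, g}  B9 = {b, e, g, k}
Tree: B1–B2, B2–B3, B3–B4, B4–B5, B5–B6, B6–B7, B7–B8, B8–B9

Each bag holds 4 vertices, so the decomposition has width 3, which upper-bounds the treewidth. For the lower bound: the 4 vertex sets {a,f,j}, {i}, {c}, {d,e,h,l} are disjoint, each induces a connected subgraph, and every pair is joined by at least one edge of G. Contracting each set to a single vertex therefore yields K_{4} as a minor, and since treewidth is minor-monotone, tw(G) ≥ tw(K_{4}) = 3. The upper and lower bounds meet at 3, so that is the treewidth.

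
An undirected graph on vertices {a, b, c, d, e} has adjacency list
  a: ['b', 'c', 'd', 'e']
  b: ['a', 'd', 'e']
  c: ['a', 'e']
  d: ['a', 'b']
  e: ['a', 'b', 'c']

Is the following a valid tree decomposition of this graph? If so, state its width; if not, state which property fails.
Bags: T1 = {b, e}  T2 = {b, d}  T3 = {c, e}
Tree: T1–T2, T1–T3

A tree decomposition must satisfy three properties: every vertex lies in some bag; for every edge, both endpoints lie together in some bag; and for every vertex, the bags containing it form a connected subtree. Here vertex a appears in no bag, so the decomposition is invalid.

No — vertex a appears in no bag.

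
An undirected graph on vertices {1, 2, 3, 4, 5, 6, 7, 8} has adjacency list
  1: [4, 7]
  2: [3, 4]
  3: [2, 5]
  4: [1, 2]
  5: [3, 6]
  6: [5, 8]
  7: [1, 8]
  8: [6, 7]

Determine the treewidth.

2

A width-2 tree decomposition is:
Bags: B1 = {1, 4, 7}  B2 = {2, 4, 7}  B3 = {2, 3, 7}  B4 = {3, 5, 7}  B5 = {5, 6, 7}  B6 = {6, 7, 8}
Tree: B1–B2, B2–B3, B3–B4, B4–B5, B5–B6
Each bag holds 3 vertices, so the decomposition has width 2, which upper-bounds the treewidth. The edges 7–1–4–2–3–5–6–8–7 form a cycle, so G is not a tree and its treewidth is at least 2. Therefore the treewidth is 2.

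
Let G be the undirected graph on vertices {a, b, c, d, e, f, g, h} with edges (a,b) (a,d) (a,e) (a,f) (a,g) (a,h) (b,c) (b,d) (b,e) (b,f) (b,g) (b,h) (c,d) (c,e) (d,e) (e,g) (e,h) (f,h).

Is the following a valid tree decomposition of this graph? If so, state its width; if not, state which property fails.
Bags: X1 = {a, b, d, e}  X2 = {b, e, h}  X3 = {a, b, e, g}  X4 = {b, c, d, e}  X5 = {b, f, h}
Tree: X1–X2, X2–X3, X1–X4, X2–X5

A tree decomposition must satisfy three properties: every vertex lies in some bag; for every edge, both endpoints lie together in some bag; and for every vertex, the bags containing it form a connected subtree. Here edge (a,h) lies in no bag, so the decomposition is invalid.

No — edge (a,h) lies in no bag.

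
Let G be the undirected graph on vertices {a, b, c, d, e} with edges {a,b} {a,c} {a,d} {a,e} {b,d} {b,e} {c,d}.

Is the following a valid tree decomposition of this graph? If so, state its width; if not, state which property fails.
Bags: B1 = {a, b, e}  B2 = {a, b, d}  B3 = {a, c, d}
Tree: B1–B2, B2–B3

Every vertex of G appears in some bag (union = {a, b, c, d, e}); every edge is covered by a bag; and for each vertex v the set of bags containing v is connected in the bag tree. The decomposition is therefore valid. The largest bag has 3 vertices, so the width is 2.

Yes; width 2.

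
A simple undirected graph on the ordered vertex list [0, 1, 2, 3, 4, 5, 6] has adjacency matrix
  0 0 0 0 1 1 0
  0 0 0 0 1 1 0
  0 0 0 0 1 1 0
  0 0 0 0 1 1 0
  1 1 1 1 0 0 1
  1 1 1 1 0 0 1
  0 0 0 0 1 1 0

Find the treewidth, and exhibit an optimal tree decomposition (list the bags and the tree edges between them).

Treewidth 2.
One optimal decomposition is:
Bags: B1 = {1, 4, 5}  B2 = {0, 4, 5}  B3 = {3, 4, 5}  B4 = {4, 5, 6}  B5 = {2, 4, 5}
Tree: B1–B2, B2–B3, B3–B4, B4–B5

Each bag holds 3 vertices, so the decomposition has width 2, which upper-bounds the treewidth. For the lower bound, G contains the cycle 4–1–5–0–4, so G is not a forest; only forests have treewidth ≤ 1, hence tw(G) ≥ 2. Combining the bounds, tw(G) = 2.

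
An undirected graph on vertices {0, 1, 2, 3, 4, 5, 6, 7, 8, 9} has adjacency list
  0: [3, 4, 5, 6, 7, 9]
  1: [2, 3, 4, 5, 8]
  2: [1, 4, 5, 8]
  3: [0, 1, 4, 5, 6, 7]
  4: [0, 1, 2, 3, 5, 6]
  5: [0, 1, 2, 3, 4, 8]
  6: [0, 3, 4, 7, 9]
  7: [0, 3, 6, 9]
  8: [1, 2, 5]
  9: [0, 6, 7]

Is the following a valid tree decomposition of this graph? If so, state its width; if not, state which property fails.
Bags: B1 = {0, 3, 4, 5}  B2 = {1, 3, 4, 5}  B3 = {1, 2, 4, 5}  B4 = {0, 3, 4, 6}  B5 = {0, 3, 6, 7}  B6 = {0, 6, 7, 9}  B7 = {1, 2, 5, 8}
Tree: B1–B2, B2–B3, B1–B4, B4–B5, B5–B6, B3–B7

Yes; width 3.

Every vertex of G appears in some bag (union = {0, 1, 2, 3, 4, 5, 6, 7, 8, 9}); every edge is covered by a bag; and for each vertex v the set of bags containing v is connected in the bag tree. The decomposition is therefore valid. The largest bag has 4 vertices, so the width is 3.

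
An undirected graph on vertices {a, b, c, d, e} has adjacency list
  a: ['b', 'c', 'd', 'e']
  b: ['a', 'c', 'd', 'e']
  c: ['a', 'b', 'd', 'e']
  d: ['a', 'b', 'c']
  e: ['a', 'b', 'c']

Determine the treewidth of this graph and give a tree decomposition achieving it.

Treewidth 3.
One optimal decomposition is:
Bags: B1 = {a, b, c, e}  B2 = {a, b, c, d}
Tree: B1–B2

The largest bag has 4 vertices, giving width 3; this decomposition certifies tw(G) ≤ 3. On the other hand G contains the 4-clique {a, b, c, d}. A clique must lie in a single bag of any decomposition, so no decomposition can have width below 3. Hence tw(G) = 3 exactly.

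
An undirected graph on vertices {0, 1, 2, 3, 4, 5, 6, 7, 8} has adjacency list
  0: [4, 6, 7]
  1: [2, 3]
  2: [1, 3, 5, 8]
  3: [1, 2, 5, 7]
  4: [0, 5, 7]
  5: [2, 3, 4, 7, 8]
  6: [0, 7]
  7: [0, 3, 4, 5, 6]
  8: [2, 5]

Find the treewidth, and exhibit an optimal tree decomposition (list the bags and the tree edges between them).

Every bag has size at most 3, so the width is 3 − 1 = 2 and tw(G) ≤ 2. Conversely, {0, 4, 7} is a clique of size 3, and the vertices of any clique must share a bag in every tree decomposition; so some bag has ≥ 3 vertices and tw(G) ≥ 2. Combining the bounds, tw(G) = 2.

Treewidth 2.
One optimal decomposition is:
Bags: B1 = {0, 4, 7}  B2 = {4, 5, 7}  B3 = {3, 5, 7}  B4 = {2, 3, 5}  B5 = {0, 6, 7}  B6 = {1, 2, 3}  B7 = {2, 5, 8}
Tree: B1–B2, B2–B3, B3–B4, B1–B5, B4–B6, B4–B7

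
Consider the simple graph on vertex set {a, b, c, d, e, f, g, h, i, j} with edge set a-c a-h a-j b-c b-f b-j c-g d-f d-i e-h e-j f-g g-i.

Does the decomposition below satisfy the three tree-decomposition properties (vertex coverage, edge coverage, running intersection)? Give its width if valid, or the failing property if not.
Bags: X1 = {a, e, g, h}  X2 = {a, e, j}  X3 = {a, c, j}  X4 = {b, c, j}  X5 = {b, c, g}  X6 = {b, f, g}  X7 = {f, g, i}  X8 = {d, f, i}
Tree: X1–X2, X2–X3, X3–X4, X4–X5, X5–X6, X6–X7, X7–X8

No — bags containing vertex g are not connected in the tree.

A tree decomposition must satisfy three properties: every vertex lies in some bag; for every edge, both endpoints lie together in some bag; and for every vertex, the bags containing it form a connected subtree. Here bags containing vertex g are not connected in the tree, so the decomposition is invalid.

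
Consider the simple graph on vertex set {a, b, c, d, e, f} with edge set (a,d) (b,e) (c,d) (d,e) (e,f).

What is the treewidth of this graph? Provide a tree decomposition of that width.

Treewidth 1.
One optimal decomposition is:
Bags: B1 = {e, f}  B2 = {d, e}  B3 = {c, d}  B4 = {a, d}  B5 = {b, e}
Tree: B1–B2, B2–B3, B2–B4, B1–B5

Every bag has size at most 2, so the width is 2 − 1 = 1 and tw(G) ≤ 1. Since G has at least one edge (e.g. f–e), it is not an edgeless graph, so tw(G) ≥ 1. Combining the bounds, tw(G) = 1.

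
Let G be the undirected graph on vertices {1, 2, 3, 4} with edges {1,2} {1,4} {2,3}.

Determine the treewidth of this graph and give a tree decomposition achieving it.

Each bag holds 2 vertices, so the decomposition has width 1, which upper-bounds the treewidth. Since G has at least one edge (e.g. 4–1), it is not an edgeless graph, so tw(G) ≥ 1. Hence tw(G) = 1 exactly.

Treewidth 1.
Bags: B1 = {1, 4}  B2 = {1, 2}  B3 = {2, 3}
Tree: B1–B2, B2–B3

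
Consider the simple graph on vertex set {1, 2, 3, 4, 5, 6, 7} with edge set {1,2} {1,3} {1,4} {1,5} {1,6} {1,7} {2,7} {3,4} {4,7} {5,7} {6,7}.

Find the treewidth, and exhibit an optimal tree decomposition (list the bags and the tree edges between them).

Treewidth 2.
Bags: B1 = {1, 3, 4}  B2 = {1, 4, 7}  B3 = {1, 2, 7}  B4 = {1, 5, 7}  B5 = {1, 6, 7}
Tree: B1–B2, B2–B3, B3–B4, B4–B5

Each bag holds 3 vertices, so the decomposition has width 2, which upper-bounds the treewidth. Conversely, {1, 3, 4} is a clique of size 3, and the vertices of any clique must share a bag in every tree decomposition; so some bag has ≥ 3 vertices and tw(G) ≥ 2. Therefore the treewidth is 2.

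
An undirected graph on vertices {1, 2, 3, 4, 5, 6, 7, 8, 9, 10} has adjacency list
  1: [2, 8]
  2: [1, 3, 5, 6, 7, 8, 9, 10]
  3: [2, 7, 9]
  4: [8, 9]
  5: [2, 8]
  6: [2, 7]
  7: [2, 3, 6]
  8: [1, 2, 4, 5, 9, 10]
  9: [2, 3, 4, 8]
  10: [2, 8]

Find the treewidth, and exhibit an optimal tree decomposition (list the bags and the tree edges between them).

Treewidth 2.
Bags: B1 = {1, 2, 8}  B2 = {2, 8, 9}  B3 = {4, 8, 9}  B4 = {2, 5, 8}  B5 = {2, 3, 9}  B6 = {2, 3, 7}  B7 = {2, 8, 10}  B8 = {2, 6, 7}
Tree: B1–B2, B2–B3, B2–B4, B2–B5, B5–B6, B1–B7, B6–B8

The largest bag has 3 vertices, giving width 2; this decomposition certifies tw(G) ≤ 2. Conversely, {1, 2, 8} is a clique of size 3, and the vertices of any clique must share a bag in every tree decomposition; so some bag has ≥ 3 vertices and tw(G) ≥ 2. Combining the bounds, tw(G) = 2.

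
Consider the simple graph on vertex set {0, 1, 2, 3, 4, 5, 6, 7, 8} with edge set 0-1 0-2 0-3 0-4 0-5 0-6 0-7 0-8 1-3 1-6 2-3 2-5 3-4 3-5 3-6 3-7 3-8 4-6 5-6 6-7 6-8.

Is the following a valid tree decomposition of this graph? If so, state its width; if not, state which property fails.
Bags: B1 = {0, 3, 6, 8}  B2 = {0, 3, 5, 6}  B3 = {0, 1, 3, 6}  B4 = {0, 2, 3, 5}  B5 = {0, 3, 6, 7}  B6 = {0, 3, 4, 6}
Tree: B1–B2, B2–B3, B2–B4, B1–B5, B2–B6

Checking the three conditions: (i) the bags cover all of {0, 1, 2, 3, 4, 5, 6, 7, 8}; (ii) for each edge, some bag contains both endpoints; (iii) the bags containing any fixed vertex form a subtree. All hold, so the decomposition is valid with width 4 − 1 = 3.

Yes; width 3.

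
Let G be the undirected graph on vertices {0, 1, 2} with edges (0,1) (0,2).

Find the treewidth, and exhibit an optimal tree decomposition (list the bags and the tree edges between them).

Treewidth 1.
One such decomposition:
Bags: B1 = {0, 2}  B2 = {0, 1}
Tree: B1–B2

Each bag holds 2 vertices, so the decomposition has width 1, which upper-bounds the treewidth. Any graph with an edge has treewidth ≥ 1, and G has the edge 2–0. Therefore the treewidth is 1.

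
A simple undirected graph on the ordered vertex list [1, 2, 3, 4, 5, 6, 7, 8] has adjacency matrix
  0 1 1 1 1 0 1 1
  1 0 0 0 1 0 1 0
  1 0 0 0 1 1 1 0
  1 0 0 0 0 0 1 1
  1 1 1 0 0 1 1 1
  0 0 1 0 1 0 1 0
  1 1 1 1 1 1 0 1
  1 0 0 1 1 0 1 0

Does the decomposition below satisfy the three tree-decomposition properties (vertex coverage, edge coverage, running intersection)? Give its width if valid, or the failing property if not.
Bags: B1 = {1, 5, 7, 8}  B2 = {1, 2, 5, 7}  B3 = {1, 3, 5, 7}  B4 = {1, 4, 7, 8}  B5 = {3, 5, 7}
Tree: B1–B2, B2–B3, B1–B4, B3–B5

A tree decomposition must satisfy three properties: every vertex lies in some bag; for every edge, both endpoints lie together in some bag; and for every vertex, the bags containing it form a connected subtree. Here vertex 6 appears in no bag, so the decomposition is invalid.

No — vertex 6 appears in no bag.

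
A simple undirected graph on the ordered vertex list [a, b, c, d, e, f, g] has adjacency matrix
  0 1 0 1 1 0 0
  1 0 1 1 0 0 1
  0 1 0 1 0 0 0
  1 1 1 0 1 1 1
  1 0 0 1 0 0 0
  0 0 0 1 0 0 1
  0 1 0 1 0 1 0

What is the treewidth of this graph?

2

A width-2 tree decomposition is:
Bags: B1 = {b, d, g}  B2 = {d, f, g}  B3 = {b, c, d}  B4 = {a, b, d}  B5 = {a, d, e}
Tree: B1–B2, B1–B3, B3–B4, B4–B5
The largest bag has 3 vertices, giving width 2; this decomposition certifies tw(G) ≤ 2. On the other hand G contains the 3-clique {a, d, e}. A clique must lie in a single bag of any decomposition, so no decomposition can have width below 2. Hence tw(G) = 2 exactly.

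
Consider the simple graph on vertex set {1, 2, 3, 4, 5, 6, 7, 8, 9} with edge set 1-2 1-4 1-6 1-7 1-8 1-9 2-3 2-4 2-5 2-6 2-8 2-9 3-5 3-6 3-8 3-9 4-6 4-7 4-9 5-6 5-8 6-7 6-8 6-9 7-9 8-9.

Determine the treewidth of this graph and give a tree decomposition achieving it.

Treewidth 4.
One such decomposition:
Bags: B1 = {1, 4, 6, 7, 9}  B2 = {1, 2, 4, 6, 9}  B3 = {1, 2, 6, 8, 9}  B4 = {2, 3, 6, 8, 9}  B5 = {2, 3, 5, 6, 8}
Tree: B1–B2, B2–B3, B3–B4, B4–B5

The largest bag has 5 vertices, giving width 4; this decomposition certifies tw(G) ≤ 4. For the lower bound, the 5 vertices {1, 2, 6, 8, 9} are pairwise adjacent, and any tree decomposition puts a clique entirely inside one bag — forcing width ≥ 4. Combining the bounds, tw(G) = 4.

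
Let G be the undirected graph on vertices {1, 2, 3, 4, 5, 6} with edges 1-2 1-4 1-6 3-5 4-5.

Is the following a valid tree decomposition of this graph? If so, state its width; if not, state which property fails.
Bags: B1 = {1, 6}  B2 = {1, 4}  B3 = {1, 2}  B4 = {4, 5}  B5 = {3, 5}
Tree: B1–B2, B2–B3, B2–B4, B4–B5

Yes; width 1.

Checking the three conditions: (i) the bags cover all of {1, 2, 3, 4, 5, 6}; (ii) for each edge, some bag contains both endpoints; (iii) the bags containing any fixed vertex form a subtree. All hold, so the decomposition is valid with width 2 − 1 = 1.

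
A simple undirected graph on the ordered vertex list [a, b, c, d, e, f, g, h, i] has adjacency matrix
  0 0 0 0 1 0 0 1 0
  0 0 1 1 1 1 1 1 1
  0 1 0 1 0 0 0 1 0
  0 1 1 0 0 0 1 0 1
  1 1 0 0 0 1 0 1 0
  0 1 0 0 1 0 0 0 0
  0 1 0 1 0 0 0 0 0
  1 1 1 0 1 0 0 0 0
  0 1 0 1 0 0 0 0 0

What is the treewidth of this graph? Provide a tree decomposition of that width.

Every bag has size at most 3, so the width is 3 − 1 = 2 and tw(G) ≤ 2. For the lower bound, the 3 vertices {a, e, h} are pairwise adjacent, and any tree decomposition puts a clique entirely inside one bag — forcing width ≥ 2. Therefore the treewidth is 2.

Treewidth 2.
One such decomposition:
Bags: B1 = {b, d, g}  B2 = {b, c, d}  B3 = {b, c, h}  B4 = {b, e, h}  B5 = {b, d, i}  B6 = {b, e, f}  B7 = {a, e, h}
Tree: B1–B2, B2–B3, B3–B4, B1–B5, B4–B6, B4–B7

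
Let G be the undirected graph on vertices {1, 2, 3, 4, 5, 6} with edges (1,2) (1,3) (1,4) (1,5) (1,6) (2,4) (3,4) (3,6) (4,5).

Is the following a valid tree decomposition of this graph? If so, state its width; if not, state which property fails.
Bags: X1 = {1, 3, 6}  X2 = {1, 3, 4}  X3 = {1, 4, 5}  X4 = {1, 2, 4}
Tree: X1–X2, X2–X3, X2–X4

Every vertex of G appears in some bag (union = {1, 2, 3, 4, 5, 6}); every edge is covered by a bag; and for each vertex v the set of bags containing v is connected in the bag tree. The decomposition is therefore valid. The largest bag has 3 vertices, so the width is 2.

Yes; width 2.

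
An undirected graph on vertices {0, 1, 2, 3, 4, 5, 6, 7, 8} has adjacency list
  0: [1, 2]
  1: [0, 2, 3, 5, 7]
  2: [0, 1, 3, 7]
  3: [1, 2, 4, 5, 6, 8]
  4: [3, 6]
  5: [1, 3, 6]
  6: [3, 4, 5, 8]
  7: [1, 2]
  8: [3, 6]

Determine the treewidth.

2

A width-2 tree decomposition is:
Bags: B1 = {3, 5, 6}  B2 = {1, 3, 5}  B3 = {3, 6, 8}  B4 = {1, 2, 3}  B5 = {1, 2, 7}  B6 = {3, 4, 6}  B7 = {0, 1, 2}
Tree: B1–B2, B1–B3, B2–B4, B4–B5, B1–B6, B5–B7
Every bag has size at most 3, so the width is 3 − 1 = 2 and tw(G) ≤ 2. Conversely, {0, 1, 2} is a clique of size 3, and the vertices of any clique must share a bag in every tree decomposition; so some bag has ≥ 3 vertices and tw(G) ≥ 2. The upper and lower bounds meet at 2, so that is the treewidth.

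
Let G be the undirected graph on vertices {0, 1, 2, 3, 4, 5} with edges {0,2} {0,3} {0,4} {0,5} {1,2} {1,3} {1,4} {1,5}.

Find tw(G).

A width-2 tree decomposition is:
Bags: B1 = {0, 1, 2}  B2 = {0, 1, 3}  B3 = {0, 1, 4}  B4 = {0, 1, 5}
Tree: B1–B2, B2–B3, B3–B4
The largest bag has 3 vertices, giving width 2; this decomposition certifies tw(G) ≤ 2. Since 2–1–3–0–2 is a cycle in G, G is not acyclic. Forests are exactly the graphs of treewidth ≤ 1, so tw(G) ≥ 2. Combining the bounds, tw(G) = 2.

2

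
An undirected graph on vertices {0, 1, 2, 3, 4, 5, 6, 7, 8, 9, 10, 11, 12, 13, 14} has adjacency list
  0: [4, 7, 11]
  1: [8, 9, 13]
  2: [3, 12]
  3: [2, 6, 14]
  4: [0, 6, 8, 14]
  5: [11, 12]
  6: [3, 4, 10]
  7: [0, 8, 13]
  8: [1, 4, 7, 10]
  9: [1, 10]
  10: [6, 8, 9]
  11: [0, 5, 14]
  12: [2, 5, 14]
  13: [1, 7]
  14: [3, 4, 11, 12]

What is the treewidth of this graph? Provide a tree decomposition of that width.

Each bag holds 4 vertices, so the decomposition has width 3, which upper-bounds the treewidth. For the lower bound: the 4 vertex sets {1,9,13}, {7}, {8}, {0,4,6,10} are disjoint, each induces a connected subgraph, and every pair is joined by at least one edge of G. Contracting each set to a single vertex therefore yields K_{4} as a minor, and since treewidth is minor-monotone, tw(G) ≥ tw(K_{4}) = 3. The upper and lower bounds meet at 3, so that is the treewidth.

Treewidth 3.
One optimal decomposition is:
Bags: B1 = {1, 7, 9, 13}  B2 = {1, 7, 8, 9}  B3 = {7, 8, 9, 10}  B4 = {0, 7, 8, 10}  B5 = {0, 4, 8, 10}  B6 = {0, 4, 6, 10}  B7 = {0, 4, 6, 11}  B8 = {4, 6, 11, 14}  B9 = {3, 6, 11, 14}  B10 = {3, 5, 11, 14}  B11 = {3, 5, 12, 14}  B12 = {2, 3, 5, 12}
Tree: B1–B2, B2–B3, B3–B4, B4–B5, B5–B6, B6–B7, B7–B8, B8–B9, B9–B10, B10–B11, B11–B12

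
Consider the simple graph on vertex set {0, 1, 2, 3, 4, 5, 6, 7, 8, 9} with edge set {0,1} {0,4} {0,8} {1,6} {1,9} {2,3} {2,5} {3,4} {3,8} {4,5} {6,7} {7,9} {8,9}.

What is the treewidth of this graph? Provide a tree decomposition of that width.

Treewidth 2.
One optimal decomposition is:
Bags: B1 = {1, 6, 7}  B2 = {1, 7, 9}  B3 = {0, 1, 9}  B4 = {0, 8, 9}  B5 = {0, 4, 8}  B6 = {3, 4, 8}  B7 = {3, 4, 5}  B8 = {2, 3, 5}
Tree: B1–B2, B2–B3, B3–B4, B4–B5, B5–B6, B6–B7, B7–B8

The largest bag has 3 vertices, giving width 2; this decomposition certifies tw(G) ≤ 2. Since 6–7–9–1–6 is a cycle in G, G is not acyclic. Forests are exactly the graphs of treewidth ≤ 1, so tw(G) ≥ 2. The upper and lower bounds meet at 2, so that is the treewidth.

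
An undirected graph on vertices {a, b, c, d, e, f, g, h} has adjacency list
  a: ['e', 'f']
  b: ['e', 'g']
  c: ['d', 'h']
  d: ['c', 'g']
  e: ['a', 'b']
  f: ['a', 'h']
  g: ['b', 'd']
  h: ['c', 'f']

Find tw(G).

A width-2 tree decomposition is:
Bags: B1 = {c, d, g}  B2 = {c, g, h}  B3 = {f, g, h}  B4 = {a, f, g}  B5 = {a, e, g}  B6 = {b, e, g}
Tree: B1–B2, B2–B3, B3–B4, B4–B5, B5–B6
Each bag holds 3 vertices, so the decomposition has width 2, which upper-bounds the treewidth. For the lower bound, G contains the cycle g–d–c–h–f–a–e–b–g, so G is not a forest; only forests have treewidth ≤ 1, hence tw(G) ≥ 2. Hence tw(G) = 2 exactly.

2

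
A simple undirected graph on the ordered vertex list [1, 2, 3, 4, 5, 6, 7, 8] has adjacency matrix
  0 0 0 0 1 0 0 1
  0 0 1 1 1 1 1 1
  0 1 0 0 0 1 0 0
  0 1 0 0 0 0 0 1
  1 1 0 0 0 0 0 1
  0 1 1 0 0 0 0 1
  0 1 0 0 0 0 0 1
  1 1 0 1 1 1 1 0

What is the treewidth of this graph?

2

A width-2 tree decomposition is:
Bags: B1 = {2, 5, 8}  B2 = {2, 6, 8}  B3 = {1, 5, 8}  B4 = {2, 4, 8}  B5 = {2, 3, 6}  B6 = {2, 7, 8}
Tree: B1–B2, B1–B3, B2–B4, B2–B5, B1–B6
Each bag holds 3 vertices, so the decomposition has width 2, which upper-bounds the treewidth. On the other hand G contains the 3-clique {1, 5, 8}. A clique must lie in a single bag of any decomposition, so no decomposition can have width below 2. Therefore the treewidth is 2.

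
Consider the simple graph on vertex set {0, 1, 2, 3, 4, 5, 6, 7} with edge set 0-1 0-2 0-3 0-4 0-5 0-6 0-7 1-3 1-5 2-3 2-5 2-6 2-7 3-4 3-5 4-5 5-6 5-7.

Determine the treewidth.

3

A width-3 tree decomposition is:
Bags: B1 = {0, 2, 3, 5}  B2 = {0, 3, 4, 5}  B3 = {0, 2, 5, 7}  B4 = {0, 2, 5, 6}  B5 = {0, 1, 3, 5}
Tree: B1–B2, B1–B3, B3–B4, B2–B5
Each bag holds 4 vertices, so the decomposition has width 3, which upper-bounds the treewidth. On the other hand G contains the 4-clique {0, 1, 3, 5}. A clique must lie in a single bag of any decomposition, so no decomposition can have width below 3. Combining the bounds, tw(G) = 3.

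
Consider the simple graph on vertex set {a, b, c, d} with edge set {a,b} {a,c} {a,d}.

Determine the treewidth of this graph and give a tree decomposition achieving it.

Treewidth 1.
One optimal decomposition is:
Bags: B1 = {a, d}  B2 = {a, b}  B3 = {a, c}
Tree: B1–B2, B1–B3

Every bag has size at most 2, so the width is 2 − 1 = 1 and tw(G) ≤ 1. G has an edge, so its treewidth is at least 1. Therefore the treewidth is 1.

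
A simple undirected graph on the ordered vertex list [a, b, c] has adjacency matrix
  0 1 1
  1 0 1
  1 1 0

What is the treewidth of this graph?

A width-2 tree decomposition is:
Bags: B1 = {a, b, c}
Tree: (single bag)
With just one bag of size 3, the width is 3 − 1 = 2, so tw(G) ≤ 2. Conversely, {a, b, c} is a clique of size 3, and the vertices of any clique must share a bag in every tree decomposition; so some bag has ≥ 3 vertices and tw(G) ≥ 2. The upper and lower bounds meet at 2, so that is the treewidth.

2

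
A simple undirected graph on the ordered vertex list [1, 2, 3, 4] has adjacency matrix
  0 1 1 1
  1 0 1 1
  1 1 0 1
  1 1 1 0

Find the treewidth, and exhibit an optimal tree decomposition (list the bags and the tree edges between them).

A single bag containing all 4 vertices is trivially a valid decomposition of width 3. On the other hand G contains the 4-clique {1, 2, 3, 4}. A clique must lie in a single bag of any decomposition, so no decomposition can have width below 3. Hence tw(G) = 3 exactly.

Treewidth 3.
One such decomposition:
Bags: B1 = {1, 2, 3, 4}
Tree: (single bag)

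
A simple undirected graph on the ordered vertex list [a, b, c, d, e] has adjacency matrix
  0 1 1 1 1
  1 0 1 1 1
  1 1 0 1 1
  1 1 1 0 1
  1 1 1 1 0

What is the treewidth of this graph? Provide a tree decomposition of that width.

Treewidth 4.
Bags: B1 = {a, b, c, d, e}
Tree: (single bag)

A single bag containing all 5 vertices is trivially a valid decomposition of width 4. On the other hand G contains the 5-clique {a, b, c, d, e}. A clique must lie in a single bag of any decomposition, so no decomposition can have width below 4. The upper and lower bounds meet at 4, so that is the treewidth.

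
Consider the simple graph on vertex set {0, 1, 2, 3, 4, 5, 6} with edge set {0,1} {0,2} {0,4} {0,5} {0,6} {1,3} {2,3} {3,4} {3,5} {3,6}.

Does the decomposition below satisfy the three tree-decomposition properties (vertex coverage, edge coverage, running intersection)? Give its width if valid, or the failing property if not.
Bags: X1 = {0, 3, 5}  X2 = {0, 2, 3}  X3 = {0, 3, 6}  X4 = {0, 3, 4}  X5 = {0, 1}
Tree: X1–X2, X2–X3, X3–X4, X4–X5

No — edge (3,1) lies in no bag.

A tree decomposition must satisfy three properties: every vertex lies in some bag; for every edge, both endpoints lie together in some bag; and for every vertex, the bags containing it form a connected subtree. Here edge (3,1) lies in no bag, so the decomposition is invalid.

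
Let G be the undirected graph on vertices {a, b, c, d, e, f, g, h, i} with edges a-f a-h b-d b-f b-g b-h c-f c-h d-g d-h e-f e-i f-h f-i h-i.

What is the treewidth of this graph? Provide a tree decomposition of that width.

Each bag holds 3 vertices, so the decomposition has width 2, which upper-bounds the treewidth. Conversely, {b, d, g} is a clique of size 3, and the vertices of any clique must share a bag in every tree decomposition; so some bag has ≥ 3 vertices and tw(G) ≥ 2. Hence tw(G) = 2 exactly.

Treewidth 2.
Bags: B1 = {b, d, h}  B2 = {b, f, h}  B3 = {b, d, g}  B4 = {f, h, i}  B5 = {a, f, h}  B6 = {e, f, i}  B7 = {c, f, h}
Tree: B1–B2, B1–B3, B2–B4, B4–B5, B4–B6, B5–B7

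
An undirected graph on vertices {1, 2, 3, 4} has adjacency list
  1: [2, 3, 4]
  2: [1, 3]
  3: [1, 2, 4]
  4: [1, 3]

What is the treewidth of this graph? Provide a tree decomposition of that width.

Treewidth 2.
Bags: B1 = {1, 2, 3}  B2 = {1, 3, 4}
Tree: B1–B2

Each bag holds 3 vertices, so the decomposition has width 2, which upper-bounds the treewidth. On the other hand G contains the 3-clique {1, 2, 3}. A clique must lie in a single bag of any decomposition, so no decomposition can have width below 2. The upper and lower bounds meet at 2, so that is the treewidth.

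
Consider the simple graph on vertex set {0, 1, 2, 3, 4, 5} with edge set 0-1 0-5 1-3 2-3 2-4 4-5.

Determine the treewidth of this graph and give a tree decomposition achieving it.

Every bag has size at most 3, so the width is 3 − 1 = 2 and tw(G) ≤ 2. Since 1–3–2–4–5–0–1 is a cycle in G, G is not acyclic. Forests are exactly the graphs of treewidth ≤ 1, so tw(G) ≥ 2. Hence tw(G) = 2 exactly.

Treewidth 2.
One optimal decomposition is:
Bags: B1 = {1, 2, 3}  B2 = {1, 2, 4}  B3 = {1, 4, 5}  B4 = {0, 1, 5}
Tree: B1–B2, B2–B3, B3–B4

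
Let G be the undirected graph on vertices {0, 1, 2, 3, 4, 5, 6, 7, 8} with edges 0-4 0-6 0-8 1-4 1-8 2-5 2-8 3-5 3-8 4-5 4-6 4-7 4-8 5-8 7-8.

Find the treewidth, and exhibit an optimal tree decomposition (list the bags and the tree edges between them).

Treewidth 2.
One optimal decomposition is:
Bags: B1 = {4, 5, 8}  B2 = {0, 4, 8}  B3 = {3, 5, 8}  B4 = {4, 7, 8}  B5 = {2, 5, 8}  B6 = {1, 4, 8}  B7 = {0, 4, 6}
Tree: B1–B2, B1–B3, B1–B4, B1–B5, B2–B6, B2–B7

Each bag holds 3 vertices, so the decomposition has width 2, which upper-bounds the treewidth. Conversely, {2, 5, 8} is a clique of size 3, and the vertices of any clique must share a bag in every tree decomposition; so some bag has ≥ 3 vertices and tw(G) ≥ 2. Hence tw(G) = 2 exactly.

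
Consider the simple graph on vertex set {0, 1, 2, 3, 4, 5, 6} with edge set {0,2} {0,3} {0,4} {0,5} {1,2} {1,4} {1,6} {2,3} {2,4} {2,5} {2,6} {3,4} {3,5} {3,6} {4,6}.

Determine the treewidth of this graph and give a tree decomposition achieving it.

Treewidth 3.
Bags: B1 = {0, 2, 3, 4}  B2 = {0, 2, 3, 5}  B3 = {2, 3, 4, 6}  B4 = {1, 2, 4, 6}
Tree: B1–B2, B1–B3, B3–B4

Each bag holds 4 vertices, so the decomposition has width 3, which upper-bounds the treewidth. Conversely, {1, 2, 4, 6} is a clique of size 4, and the vertices of any clique must share a bag in every tree decomposition; so some bag has ≥ 4 vertices and tw(G) ≥ 3. Hence tw(G) = 3 exactly.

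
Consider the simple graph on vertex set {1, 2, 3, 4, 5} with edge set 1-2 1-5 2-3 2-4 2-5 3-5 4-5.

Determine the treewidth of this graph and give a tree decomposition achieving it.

Each bag holds 3 vertices, so the decomposition has width 2, which upper-bounds the treewidth. On the other hand G contains the 3-clique {1, 2, 5}. A clique must lie in a single bag of any decomposition, so no decomposition can have width below 2. The upper and lower bounds meet at 2, so that is the treewidth.

Treewidth 2.
Bags: B1 = {1, 2, 5}  B2 = {2, 3, 5}  B3 = {2, 4, 5}
Tree: B1–B2, B2–B3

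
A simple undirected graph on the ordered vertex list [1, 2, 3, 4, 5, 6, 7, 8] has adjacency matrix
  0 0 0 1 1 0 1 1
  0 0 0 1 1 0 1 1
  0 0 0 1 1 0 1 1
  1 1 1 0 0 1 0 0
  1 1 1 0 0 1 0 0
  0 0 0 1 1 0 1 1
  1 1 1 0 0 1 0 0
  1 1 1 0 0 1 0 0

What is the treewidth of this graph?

4

A width-4 tree decomposition is:
Bags: B1 = {1, 2, 3, 4, 6}  B2 = {1, 2, 3, 6, 7}  B3 = {1, 2, 3, 6, 8}  B4 = {1, 2, 3, 5, 6}
Tree: B1–B2, B2–B3, B3–B4
The largest bag has 5 vertices, giving width 4; this decomposition certifies tw(G) ≤ 4. For the lower bound: the 5 vertex sets {3,4}, {6,7}, {1,8}, {2}, {5} are disjoint, each induces a connected subgraph, and every pair is joined by at least one edge of G. Contracting each set to a single vertex therefore yields K_{5} as a minor, and since treewidth is minor-monotone, tw(G) ≥ tw(K_{5}) = 4. Combining the bounds, tw(G) = 4.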